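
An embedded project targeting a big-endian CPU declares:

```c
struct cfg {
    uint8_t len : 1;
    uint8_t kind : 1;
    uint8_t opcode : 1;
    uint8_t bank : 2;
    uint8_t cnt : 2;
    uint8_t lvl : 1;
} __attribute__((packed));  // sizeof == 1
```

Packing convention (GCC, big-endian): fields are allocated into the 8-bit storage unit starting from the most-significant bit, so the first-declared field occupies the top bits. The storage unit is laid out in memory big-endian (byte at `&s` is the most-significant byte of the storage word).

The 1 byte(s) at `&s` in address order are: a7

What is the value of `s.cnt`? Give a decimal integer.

[0]=0xa7 (big-endian) → word 0xa7
len:1 @ bit 7 → (0xa7>>7)&0x1 = 0x1
kind:1 @ bit 6 → (0xa7>>6)&0x1 = 0x0
opcode:1 @ bit 5 → (0xa7>>5)&0x1 = 0x1
bank:2 @ bit 3 → (0xa7>>3)&0x3 = 0x0
cnt:2 @ bit 1 → (0xa7>>1)&0x3 = 0x3  ←
lvl:1 @ bit 0 → (0xa7>>0)&0x1 = 0x1

3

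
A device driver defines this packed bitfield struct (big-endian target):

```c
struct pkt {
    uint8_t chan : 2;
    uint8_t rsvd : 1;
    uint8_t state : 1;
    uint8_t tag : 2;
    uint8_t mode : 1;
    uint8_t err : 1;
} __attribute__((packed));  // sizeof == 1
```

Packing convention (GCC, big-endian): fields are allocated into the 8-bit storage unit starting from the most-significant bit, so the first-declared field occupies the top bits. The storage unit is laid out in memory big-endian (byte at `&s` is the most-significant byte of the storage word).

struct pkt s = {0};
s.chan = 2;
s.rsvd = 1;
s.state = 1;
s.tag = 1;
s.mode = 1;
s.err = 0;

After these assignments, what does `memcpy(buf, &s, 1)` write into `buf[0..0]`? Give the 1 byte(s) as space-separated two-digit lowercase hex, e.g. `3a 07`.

b6

chan (2b) val=2 bits=0x2 at bit 6: 0x80
rsvd (1b) val=1 bits=0x1 at bit 5: 0xa0
state (1b) val=1 bits=0x1 at bit 4: 0xb0
tag (2b) val=1 bits=0x1 at bit 2: 0xb4
mode (1b) val=1 bits=0x1 at bit 1: 0xb6
err (1b) val=0 bits=0x0 at bit 0: 0xb6
word = 0xb6 → big-endian bytes:
  [0]=0xb6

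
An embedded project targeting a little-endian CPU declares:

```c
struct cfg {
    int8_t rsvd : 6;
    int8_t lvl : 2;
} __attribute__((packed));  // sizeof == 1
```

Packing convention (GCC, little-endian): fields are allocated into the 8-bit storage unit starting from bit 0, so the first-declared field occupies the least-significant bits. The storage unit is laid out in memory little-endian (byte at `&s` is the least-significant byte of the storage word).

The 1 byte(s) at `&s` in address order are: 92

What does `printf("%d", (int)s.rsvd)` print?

[0]=0x92 (little-endian) → word 0x92
rsvd:6 @ bit 0 → (0x92>>0)&0x3f = 0x12  ←
lvl:2 @ bit 6 → (0x92>>6)&0x3 = 0x2
rsvd signed 6b, MSB=0: value = 18

18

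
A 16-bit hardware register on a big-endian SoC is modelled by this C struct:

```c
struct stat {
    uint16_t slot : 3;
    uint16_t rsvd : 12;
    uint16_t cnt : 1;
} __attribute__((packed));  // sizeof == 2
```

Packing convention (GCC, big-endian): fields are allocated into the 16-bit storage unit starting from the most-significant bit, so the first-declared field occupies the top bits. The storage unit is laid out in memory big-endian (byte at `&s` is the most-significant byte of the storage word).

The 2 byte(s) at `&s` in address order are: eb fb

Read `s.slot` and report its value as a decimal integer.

[0]=0xeb [1]=0xfb (big-endian) → word 0xebfb
slot:3 @ bit 13 → (0xebfb>>13)&0x7 = 0x7  ←
rsvd:12 @ bit 1 → (0xebfb>>1)&0xfff = 0x5fd
cnt:1 @ bit 0 → (0xebfb>>0)&0x1 = 0x1

7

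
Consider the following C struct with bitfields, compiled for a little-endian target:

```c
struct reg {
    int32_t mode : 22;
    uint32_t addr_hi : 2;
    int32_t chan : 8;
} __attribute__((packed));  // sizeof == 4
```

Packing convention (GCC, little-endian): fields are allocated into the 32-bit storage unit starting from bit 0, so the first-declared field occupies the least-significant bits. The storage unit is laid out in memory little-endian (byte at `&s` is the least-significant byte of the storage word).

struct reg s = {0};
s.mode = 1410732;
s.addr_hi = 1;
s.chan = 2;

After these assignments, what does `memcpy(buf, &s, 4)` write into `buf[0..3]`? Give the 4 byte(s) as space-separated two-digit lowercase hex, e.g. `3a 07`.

ac 86 55 02

mode (22b) val=1410732 bits=0x1586ac at bit 0: 0x001586ac
addr_hi (2b) val=1 bits=0x1 at bit 22: 0x005586ac
chan (8b) val=2 bits=0x2 at bit 24: 0x025586ac
word = 0x025586ac → little-endian bytes:
  [0]=0xac  [1]=0x86  [2]=0x55  [3]=0x02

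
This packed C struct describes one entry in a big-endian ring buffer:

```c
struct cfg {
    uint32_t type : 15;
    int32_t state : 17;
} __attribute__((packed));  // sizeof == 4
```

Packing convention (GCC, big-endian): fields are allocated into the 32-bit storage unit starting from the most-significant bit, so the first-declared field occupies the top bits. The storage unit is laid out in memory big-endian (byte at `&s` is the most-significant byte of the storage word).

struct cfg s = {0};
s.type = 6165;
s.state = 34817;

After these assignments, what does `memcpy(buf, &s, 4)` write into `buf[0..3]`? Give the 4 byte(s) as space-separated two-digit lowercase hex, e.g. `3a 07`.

30 2a 88 01

type (15b) val=6165 bits=0x1815 at bit 17: 0x302a0000
state (17b) val=34817 bits=0x8801 at bit 0: 0x302a8801
word = 0x302a8801 → big-endian bytes:
  [0]=0x30  [1]=0x2a  [2]=0x88  [3]=0x01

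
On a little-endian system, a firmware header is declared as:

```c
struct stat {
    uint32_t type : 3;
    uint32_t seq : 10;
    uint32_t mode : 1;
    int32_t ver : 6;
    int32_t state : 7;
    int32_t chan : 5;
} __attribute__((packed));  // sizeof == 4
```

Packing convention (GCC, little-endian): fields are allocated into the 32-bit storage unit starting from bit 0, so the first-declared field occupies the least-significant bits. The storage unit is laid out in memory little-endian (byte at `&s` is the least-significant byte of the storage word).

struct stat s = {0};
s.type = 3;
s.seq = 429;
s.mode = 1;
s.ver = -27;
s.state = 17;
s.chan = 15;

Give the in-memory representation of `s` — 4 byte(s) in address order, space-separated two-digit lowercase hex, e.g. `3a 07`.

6b 6d 19 79

[0+:3] type=3 & 0x7 = 0x3; word=0x00000003
[3+:10] seq=429 & 0x3ff = 0x1ad; word=0x00000d6b
[13+:1] mode=1 & 0x1 = 0x1; word=0x00002d6b
[14+:6] ver=-27 & 0x3f = 0x25; word=0x00096d6b
[20+:7] state=17 & 0x7f = 0x11; word=0x01196d6b
[27+:5] chan=15 & 0x1f = 0xf; word=0x79196d6b
word = 0x79196d6b → little-endian bytes:
  [0]=0x6b  [1]=0x6d  [2]=0x19  [3]=0x79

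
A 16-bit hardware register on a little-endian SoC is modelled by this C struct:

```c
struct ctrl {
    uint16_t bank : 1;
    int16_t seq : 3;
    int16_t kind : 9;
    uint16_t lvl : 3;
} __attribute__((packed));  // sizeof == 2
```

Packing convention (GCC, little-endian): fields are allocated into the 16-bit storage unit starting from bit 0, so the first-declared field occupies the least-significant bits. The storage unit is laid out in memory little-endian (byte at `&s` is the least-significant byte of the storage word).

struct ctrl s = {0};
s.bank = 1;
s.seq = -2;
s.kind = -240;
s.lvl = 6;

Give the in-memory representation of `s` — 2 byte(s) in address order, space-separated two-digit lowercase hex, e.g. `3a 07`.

0d d1

bank:1 = 1 → 0x1 << 0 → word 0x0001
seq:3 = -2 → 0x6 << 1 → word 0x000d
kind:9 = -240 → 0x110 << 4 → word 0x110d
lvl:3 = 6 → 0x6 << 13 → word 0xd10d
word = 0xd10d → little-endian bytes:
  [0]=0x0d  [1]=0xd1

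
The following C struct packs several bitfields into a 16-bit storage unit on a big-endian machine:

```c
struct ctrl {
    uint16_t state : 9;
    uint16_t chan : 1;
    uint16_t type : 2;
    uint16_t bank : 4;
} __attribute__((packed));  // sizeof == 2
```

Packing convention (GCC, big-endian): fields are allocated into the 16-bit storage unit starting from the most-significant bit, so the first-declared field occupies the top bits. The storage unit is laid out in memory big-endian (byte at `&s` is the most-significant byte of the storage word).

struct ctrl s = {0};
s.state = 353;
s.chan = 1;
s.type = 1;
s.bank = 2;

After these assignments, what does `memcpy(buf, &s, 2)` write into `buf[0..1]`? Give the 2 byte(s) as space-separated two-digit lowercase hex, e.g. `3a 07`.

b0 d2

state (9b) val=353 bits=0x161 at bit 7: 0xb080
chan (1b) val=1 bits=0x1 at bit 6: 0xb0c0
type (2b) val=1 bits=0x1 at bit 4: 0xb0d0
bank (4b) val=2 bits=0x2 at bit 0: 0xb0d2
word = 0xb0d2 → big-endian bytes:
  [0]=0xb0  [1]=0xd2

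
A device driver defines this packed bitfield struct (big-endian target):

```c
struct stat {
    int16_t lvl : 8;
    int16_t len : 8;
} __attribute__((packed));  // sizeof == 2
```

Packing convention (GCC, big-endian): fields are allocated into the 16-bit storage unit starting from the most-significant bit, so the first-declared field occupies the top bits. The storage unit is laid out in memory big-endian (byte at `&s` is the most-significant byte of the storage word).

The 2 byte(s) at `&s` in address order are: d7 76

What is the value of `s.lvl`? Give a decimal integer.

[0]=0xd7 [1]=0x76 (big-endian) → word 0xd776
lvl:8 @ bit 8 → (0xd776>>8)&0xff = 0xd7  ←
len:8 @ bit 0 → (0xd776>>0)&0xff = 0x76
lvl signed 8b, MSB=1: 215 - 256 = -41

-41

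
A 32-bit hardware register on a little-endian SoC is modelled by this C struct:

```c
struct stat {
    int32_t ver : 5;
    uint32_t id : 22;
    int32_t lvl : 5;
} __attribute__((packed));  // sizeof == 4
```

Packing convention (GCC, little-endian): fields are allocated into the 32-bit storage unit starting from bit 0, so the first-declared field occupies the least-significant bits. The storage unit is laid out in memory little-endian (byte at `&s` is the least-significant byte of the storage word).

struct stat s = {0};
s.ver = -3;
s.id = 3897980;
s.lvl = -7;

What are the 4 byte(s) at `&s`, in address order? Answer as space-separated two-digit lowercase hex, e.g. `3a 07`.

9d 4f 6f cf

[0+:5] ver=-3 & 0x1f = 0x1d; word=0x0000001d
[5+:22] id=3897980 & 0x3fffff = 0x3b7a7c; word=0x076f4f9d
[27+:5] lvl=-7 & 0x1f = 0x19; word=0xcf6f4f9d
word = 0xcf6f4f9d → little-endian bytes:
  [0]=0x9d  [1]=0x4f  [2]=0x6f  [3]=0xcf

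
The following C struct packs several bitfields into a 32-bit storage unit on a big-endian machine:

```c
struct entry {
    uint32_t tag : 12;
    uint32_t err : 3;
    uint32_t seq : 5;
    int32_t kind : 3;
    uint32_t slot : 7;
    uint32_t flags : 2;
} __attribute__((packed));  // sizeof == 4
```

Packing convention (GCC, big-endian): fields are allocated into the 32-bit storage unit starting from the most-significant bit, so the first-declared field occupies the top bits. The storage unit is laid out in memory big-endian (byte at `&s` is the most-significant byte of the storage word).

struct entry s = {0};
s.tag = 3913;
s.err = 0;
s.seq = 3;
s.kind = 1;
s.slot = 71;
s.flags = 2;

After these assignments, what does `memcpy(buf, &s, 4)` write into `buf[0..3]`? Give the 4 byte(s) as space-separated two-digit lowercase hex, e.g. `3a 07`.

tag (12b) val=3913 bits=0xf49 at bit 20: 0xf4900000
err (3b) val=0 bits=0x0 at bit 17: 0xf4900000
seq (5b) val=3 bits=0x3 at bit 12: 0xf4903000
kind (3b) val=1 bits=0x1 at bit 9: 0xf4903200
slot (7b) val=71 bits=0x47 at bit 2: 0xf490331c
flags (2b) val=2 bits=0x2 at bit 0: 0xf490331e
word = 0xf490331e → big-endian bytes:
  [0]=0xf4  [1]=0x90  [2]=0x33  [3]=0x1e

f4 90 33 1e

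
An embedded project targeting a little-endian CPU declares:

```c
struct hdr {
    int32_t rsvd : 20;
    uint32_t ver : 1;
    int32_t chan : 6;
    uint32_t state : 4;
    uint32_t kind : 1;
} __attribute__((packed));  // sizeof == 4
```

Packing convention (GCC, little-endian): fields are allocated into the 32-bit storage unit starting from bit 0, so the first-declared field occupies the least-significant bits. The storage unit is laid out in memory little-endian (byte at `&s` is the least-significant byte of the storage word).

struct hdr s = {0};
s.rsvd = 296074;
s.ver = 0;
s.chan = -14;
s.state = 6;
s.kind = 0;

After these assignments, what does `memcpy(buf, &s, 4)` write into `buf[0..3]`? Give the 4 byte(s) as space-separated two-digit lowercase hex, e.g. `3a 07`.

8a 84 44 36

[0+:20] rsvd=296074 & 0xfffff = 0x4848a; word=0x0004848a
[20+:1] ver=0 & 0x1 = 0x0; word=0x0004848a
[21+:6] chan=-14 & 0x3f = 0x32; word=0x0644848a
[27+:4] state=6 & 0xf = 0x6; word=0x3644848a
[31+:1] kind=0 & 0x1 = 0x0; word=0x3644848a
word = 0x3644848a → little-endian bytes:
  [0]=0x8a  [1]=0x84  [2]=0x44  [3]=0x36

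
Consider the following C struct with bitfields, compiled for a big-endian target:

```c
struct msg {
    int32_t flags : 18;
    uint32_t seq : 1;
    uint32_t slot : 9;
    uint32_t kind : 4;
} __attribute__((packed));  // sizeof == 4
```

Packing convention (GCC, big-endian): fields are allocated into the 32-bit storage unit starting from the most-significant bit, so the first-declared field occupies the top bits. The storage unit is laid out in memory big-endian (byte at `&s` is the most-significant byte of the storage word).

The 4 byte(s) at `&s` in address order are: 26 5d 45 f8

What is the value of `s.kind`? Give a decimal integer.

[0]=0x26 [1]=0x5d [2]=0x45 [3]=0xf8 (big-endian) → word 0x265d45f8
flags [14+:18] = (word>>14) & 0x3ffff = 39285
seq [13+:1] = (word>>13) & 0x1 = 0
slot [4+:9] = (word>>4) & 0x1ff = 95
kind [0+:4] = (word>>0) & 0xf = 8  ←

8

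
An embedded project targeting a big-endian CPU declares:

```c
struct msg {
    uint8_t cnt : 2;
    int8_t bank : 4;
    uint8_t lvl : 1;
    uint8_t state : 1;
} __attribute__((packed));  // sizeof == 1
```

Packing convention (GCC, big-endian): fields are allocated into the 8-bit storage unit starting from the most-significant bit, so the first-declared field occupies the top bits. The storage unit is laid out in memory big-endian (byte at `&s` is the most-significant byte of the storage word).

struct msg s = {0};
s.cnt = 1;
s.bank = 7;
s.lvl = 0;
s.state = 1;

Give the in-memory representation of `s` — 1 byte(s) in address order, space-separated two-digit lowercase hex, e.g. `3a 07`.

cnt:2 = 1 → 0x1 << 6 → word 0x40
bank:4 = 7 → 0x7 << 2 → word 0x5c
lvl:1 = 0 → 0x0 << 1 → word 0x5c
state:1 = 1 → 0x1 << 0 → word 0x5d
word = 0x5d → big-endian bytes:
  [0]=0x5d

5d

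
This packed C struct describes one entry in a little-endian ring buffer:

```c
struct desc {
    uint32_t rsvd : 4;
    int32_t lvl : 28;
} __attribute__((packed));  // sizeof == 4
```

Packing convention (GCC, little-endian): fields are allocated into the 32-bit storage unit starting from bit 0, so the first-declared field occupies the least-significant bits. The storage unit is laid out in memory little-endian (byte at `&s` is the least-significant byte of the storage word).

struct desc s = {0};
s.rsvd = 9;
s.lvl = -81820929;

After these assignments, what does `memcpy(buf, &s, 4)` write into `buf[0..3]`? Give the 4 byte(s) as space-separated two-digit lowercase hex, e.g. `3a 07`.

f9 2f f8 b1

[0+:4] rsvd=9 & 0xf = 0x9; word=0x00000009
[4+:28] lvl=-81820929 & 0xfffffff = 0xb1f82ff; word=0xb1f82ff9
word = 0xb1f82ff9 → little-endian bytes:
  [0]=0xf9  [1]=0x2f  [2]=0xf8  [3]=0xb1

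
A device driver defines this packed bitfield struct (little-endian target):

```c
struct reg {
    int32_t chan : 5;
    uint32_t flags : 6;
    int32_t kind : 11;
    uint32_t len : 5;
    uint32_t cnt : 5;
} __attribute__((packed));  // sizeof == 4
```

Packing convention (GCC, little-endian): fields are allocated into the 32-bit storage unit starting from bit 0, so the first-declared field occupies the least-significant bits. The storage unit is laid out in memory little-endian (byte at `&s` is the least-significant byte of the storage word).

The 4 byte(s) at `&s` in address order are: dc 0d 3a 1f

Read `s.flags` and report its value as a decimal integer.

46

[0]=0xdc [1]=0x0d [2]=0x3a [3]=0x1f (little-endian) → word 0x1f3a0ddc
chan [0+:5] = (word>>0) & 0x1f = 28
flags [5+:6] = (word>>5) & 0x3f = 46  ←
kind [11+:11] = (word>>11) & 0x7ff = 1857
len [22+:5] = (word>>22) & 0x1f = 28
cnt [27+:5] = (word>>27) & 0x1f = 3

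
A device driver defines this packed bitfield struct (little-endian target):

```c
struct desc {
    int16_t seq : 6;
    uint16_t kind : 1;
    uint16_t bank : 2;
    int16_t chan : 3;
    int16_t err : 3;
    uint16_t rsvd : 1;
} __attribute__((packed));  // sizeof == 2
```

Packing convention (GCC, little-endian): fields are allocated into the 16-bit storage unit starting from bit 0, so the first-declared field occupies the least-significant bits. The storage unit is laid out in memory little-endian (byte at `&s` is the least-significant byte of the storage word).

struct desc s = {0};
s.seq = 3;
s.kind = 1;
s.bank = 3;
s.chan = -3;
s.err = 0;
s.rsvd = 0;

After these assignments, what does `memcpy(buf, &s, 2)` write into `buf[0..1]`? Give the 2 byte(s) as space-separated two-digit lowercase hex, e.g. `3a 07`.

seq:6 = 3 → 0x3 << 0 → word 0x0003
kind:1 = 1 → 0x1 << 6 → word 0x0043
bank:2 = 3 → 0x3 << 7 → word 0x01c3
chan:3 = -3 → 0x5 << 9 → word 0x0bc3
err:3 = 0 → 0x0 << 12 → word 0x0bc3
rsvd:1 = 0 → 0x0 << 15 → word 0x0bc3
word = 0x0bc3 → little-endian bytes:
  [0]=0xc3  [1]=0x0b

c3 0b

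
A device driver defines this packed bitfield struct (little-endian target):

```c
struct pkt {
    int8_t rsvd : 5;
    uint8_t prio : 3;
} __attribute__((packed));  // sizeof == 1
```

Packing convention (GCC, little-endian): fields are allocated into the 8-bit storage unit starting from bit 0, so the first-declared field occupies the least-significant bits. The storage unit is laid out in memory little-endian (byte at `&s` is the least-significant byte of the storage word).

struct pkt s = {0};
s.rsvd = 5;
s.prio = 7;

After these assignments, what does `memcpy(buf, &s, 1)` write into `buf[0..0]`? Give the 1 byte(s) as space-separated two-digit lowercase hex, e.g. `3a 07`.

rsvd:5 = 5 → 0x5 << 0 → word 0x05
prio:3 = 7 → 0x7 << 5 → word 0xe5
word = 0xe5 → little-endian bytes:
  [0]=0xe5

e5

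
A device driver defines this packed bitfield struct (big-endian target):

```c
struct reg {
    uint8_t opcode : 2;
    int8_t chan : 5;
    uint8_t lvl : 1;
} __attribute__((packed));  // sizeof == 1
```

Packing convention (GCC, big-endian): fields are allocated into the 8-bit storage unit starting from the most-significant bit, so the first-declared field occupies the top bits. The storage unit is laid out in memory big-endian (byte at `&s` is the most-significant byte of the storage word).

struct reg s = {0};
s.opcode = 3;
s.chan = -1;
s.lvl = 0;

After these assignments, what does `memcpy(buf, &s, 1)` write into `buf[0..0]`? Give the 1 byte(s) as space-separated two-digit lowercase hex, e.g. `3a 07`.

fe

opcode:2 = 3 → 0x3 << 6 → word 0xc0
chan:5 = -1 → 0x1f << 1 → word 0xfe
lvl:1 = 0 → 0x0 << 0 → word 0xfe
word = 0xfe → big-endian bytes:
  [0]=0xfe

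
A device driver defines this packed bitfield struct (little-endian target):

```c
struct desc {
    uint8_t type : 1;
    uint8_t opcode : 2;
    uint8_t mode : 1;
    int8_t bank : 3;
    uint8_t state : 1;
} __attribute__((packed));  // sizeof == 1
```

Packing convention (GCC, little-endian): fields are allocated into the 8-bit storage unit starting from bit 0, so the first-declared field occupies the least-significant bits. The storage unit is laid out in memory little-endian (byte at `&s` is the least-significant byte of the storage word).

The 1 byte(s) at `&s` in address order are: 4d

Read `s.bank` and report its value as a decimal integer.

-4

[0]=0x4d (little-endian) → word 0x4d
type [0+:1] = (word>>0) & 0x1 = 1
opcode [1+:2] = (word>>1) & 0x3 = 2
mode [3+:1] = (word>>3) & 0x1 = 1
bank [4+:3] = (word>>4) & 0x7 = 4  ←
state [7+:1] = (word>>7) & 0x1 = 0
bank signed 3b, MSB=1: 4 - 8 = -4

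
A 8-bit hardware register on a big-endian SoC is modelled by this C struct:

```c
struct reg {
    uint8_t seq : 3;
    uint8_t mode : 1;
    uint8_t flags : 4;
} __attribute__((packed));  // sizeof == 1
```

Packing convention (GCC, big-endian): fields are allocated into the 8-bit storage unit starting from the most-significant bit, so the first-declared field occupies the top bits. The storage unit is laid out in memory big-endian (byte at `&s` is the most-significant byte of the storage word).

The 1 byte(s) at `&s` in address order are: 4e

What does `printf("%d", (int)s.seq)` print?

2

[0]=0x4e (big-endian) → word 0x4e
seq [5+:3] = (word>>5) & 0x7 = 2  ←
mode [4+:1] = (word>>4) & 0x1 = 0
flags [0+:4] = (word>>0) & 0xf = 14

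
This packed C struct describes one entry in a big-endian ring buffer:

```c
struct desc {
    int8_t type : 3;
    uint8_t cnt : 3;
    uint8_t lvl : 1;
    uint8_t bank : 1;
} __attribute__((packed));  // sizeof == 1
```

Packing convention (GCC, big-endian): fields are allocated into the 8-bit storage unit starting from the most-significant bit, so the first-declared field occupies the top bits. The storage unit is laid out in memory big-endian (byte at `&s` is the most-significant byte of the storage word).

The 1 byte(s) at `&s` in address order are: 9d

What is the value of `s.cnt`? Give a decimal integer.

[0]=0x9d (big-endian) → word 0x9d
type:3 @ bit 5 → (0x9d>>5)&0x7 = 0x4
cnt:3 @ bit 2 → (0x9d>>2)&0x7 = 0x7  ←
lvl:1 @ bit 1 → (0x9d>>1)&0x1 = 0x0
bank:1 @ bit 0 → (0x9d>>0)&0x1 = 0x1

7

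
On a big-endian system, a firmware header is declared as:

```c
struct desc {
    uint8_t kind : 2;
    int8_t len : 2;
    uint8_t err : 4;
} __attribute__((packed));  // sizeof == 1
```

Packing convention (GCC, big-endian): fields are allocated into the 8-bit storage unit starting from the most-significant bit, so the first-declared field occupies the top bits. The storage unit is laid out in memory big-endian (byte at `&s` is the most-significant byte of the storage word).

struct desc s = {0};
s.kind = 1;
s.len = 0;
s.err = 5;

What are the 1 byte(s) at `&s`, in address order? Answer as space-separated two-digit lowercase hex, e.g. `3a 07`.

45

kind (2b) val=1 bits=0x1 at bit 6: 0x40
len (2b) val=0 bits=0x0 at bit 4: 0x40
err (4b) val=5 bits=0x5 at bit 0: 0x45
word = 0x45 → big-endian bytes:
  [0]=0x45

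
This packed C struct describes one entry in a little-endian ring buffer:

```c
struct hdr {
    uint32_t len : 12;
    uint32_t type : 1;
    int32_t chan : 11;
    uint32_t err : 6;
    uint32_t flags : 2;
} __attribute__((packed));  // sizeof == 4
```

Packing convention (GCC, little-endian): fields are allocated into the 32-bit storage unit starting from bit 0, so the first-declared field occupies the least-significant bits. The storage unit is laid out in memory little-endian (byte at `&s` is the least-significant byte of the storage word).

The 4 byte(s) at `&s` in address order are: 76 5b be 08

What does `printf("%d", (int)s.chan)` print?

-526

[0]=0x76 [1]=0x5b [2]=0xbe [3]=0x08 (little-endian) → word 0x08be5b76
len [0+:12] = (word>>0) & 0xfff = 2934
type [12+:1] = (word>>12) & 0x1 = 1
chan [13+:11] = (word>>13) & 0x7ff = 1522  ←
err [24+:6] = (word>>24) & 0x3f = 8
flags [30+:2] = (word>>30) & 0x3 = 0
chan signed 11b, MSB=1: 1522 - 2048 = -526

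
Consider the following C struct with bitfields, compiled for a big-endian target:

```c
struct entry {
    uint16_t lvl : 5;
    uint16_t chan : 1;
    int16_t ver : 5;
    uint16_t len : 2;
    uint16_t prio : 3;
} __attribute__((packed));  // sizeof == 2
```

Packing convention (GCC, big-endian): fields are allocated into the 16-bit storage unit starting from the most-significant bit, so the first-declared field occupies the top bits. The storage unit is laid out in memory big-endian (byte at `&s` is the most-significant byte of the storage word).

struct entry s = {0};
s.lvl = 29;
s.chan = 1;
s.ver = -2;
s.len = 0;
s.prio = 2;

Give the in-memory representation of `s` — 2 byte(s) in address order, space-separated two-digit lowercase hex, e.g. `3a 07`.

lvl (5b) val=29 bits=0x1d at bit 11: 0xe800
chan (1b) val=1 bits=0x1 at bit 10: 0xec00
ver (5b) val=-2 bits=0x1e at bit 5: 0xefc0
len (2b) val=0 bits=0x0 at bit 3: 0xefc0
prio (3b) val=2 bits=0x2 at bit 0: 0xefc2
word = 0xefc2 → big-endian bytes:
  [0]=0xef  [1]=0xc2

ef c2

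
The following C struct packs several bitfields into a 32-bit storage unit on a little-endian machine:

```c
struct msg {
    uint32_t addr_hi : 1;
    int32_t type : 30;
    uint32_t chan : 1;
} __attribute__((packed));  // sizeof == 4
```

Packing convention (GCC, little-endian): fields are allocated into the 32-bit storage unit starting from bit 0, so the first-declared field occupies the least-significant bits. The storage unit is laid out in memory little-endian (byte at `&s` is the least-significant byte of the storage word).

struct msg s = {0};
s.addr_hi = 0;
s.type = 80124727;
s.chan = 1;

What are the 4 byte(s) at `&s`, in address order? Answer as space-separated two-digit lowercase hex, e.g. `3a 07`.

addr_hi (1b) val=0 bits=0x0 at bit 0: 0x00000000
type (30b) val=80124727 bits=0x4c69b37 at bit 1: 0x098d366e
chan (1b) val=1 bits=0x1 at bit 31: 0x898d366e
word = 0x898d366e → little-endian bytes:
  [0]=0x6e  [1]=0x36  [2]=0x8d  [3]=0x89

6e 36 8d 89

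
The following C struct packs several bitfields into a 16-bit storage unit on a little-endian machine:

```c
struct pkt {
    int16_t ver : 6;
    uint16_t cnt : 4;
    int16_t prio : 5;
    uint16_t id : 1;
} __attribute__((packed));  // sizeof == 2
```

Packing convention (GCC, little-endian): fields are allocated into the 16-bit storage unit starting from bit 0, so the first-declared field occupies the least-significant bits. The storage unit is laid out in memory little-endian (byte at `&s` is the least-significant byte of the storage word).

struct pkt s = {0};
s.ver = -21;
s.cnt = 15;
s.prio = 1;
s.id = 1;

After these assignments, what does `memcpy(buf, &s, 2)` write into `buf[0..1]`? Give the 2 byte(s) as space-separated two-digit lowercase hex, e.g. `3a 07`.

eb 87

[0+:6] ver=-21 & 0x3f = 0x2b; word=0x002b
[6+:4] cnt=15 & 0xf = 0xf; word=0x03eb
[10+:5] prio=1 & 0x1f = 0x1; word=0x07eb
[15+:1] id=1 & 0x1 = 0x1; word=0x87eb
word = 0x87eb → little-endian bytes:
  [0]=0xeb  [1]=0x87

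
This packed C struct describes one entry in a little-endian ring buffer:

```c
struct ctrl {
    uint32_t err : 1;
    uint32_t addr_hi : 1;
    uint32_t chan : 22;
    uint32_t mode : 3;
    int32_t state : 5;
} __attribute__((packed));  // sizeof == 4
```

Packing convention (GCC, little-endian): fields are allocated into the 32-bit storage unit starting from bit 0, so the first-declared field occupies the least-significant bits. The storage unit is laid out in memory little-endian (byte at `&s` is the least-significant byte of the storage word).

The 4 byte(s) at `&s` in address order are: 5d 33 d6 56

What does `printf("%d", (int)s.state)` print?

10

[0]=0x5d [1]=0x33 [2]=0xd6 [3]=0x56 (little-endian) → word 0x56d6335d
err [0+:1] = (word>>0) & 0x1 = 1
addr_hi [1+:1] = (word>>1) & 0x1 = 0
chan [2+:22] = (word>>2) & 0x3fffff = 3509463
mode [24+:3] = (word>>24) & 0x7 = 6
state [27+:5] = (word>>27) & 0x1f = 10  ←
state signed 5b, MSB=0: value = 10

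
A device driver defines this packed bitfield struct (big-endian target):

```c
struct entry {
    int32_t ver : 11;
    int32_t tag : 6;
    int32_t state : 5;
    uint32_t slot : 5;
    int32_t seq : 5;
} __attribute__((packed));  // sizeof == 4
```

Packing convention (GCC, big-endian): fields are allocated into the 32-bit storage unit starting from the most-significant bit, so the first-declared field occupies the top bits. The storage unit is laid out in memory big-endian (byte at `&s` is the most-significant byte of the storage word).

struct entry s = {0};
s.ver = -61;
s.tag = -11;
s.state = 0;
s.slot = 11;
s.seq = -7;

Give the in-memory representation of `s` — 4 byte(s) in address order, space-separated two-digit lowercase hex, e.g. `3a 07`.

[21+:11] ver=-61 & 0x7ff = 0x7c3; word=0xf8600000
[15+:6] tag=-11 & 0x3f = 0x35; word=0xf87a8000
[10+:5] state=0 & 0x1f = 0x0; word=0xf87a8000
[5+:5] slot=11 & 0x1f = 0xb; word=0xf87a8160
[0+:5] seq=-7 & 0x1f = 0x19; word=0xf87a8179
word = 0xf87a8179 → big-endian bytes:
  [0]=0xf8  [1]=0x7a  [2]=0x81  [3]=0x79

f8 7a 81 79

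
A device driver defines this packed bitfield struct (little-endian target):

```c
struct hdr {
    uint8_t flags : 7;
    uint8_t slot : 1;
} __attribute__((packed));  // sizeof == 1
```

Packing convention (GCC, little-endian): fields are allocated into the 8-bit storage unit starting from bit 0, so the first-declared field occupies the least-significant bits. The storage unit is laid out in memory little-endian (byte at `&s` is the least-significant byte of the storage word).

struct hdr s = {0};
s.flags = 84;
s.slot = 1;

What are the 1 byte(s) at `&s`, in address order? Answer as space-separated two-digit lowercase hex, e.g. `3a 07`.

d4

[0+:7] flags=84 & 0x7f = 0x54; word=0x54
[7+:1] slot=1 & 0x1 = 0x1; word=0xd4
word = 0xd4 → little-endian bytes:
  [0]=0xd4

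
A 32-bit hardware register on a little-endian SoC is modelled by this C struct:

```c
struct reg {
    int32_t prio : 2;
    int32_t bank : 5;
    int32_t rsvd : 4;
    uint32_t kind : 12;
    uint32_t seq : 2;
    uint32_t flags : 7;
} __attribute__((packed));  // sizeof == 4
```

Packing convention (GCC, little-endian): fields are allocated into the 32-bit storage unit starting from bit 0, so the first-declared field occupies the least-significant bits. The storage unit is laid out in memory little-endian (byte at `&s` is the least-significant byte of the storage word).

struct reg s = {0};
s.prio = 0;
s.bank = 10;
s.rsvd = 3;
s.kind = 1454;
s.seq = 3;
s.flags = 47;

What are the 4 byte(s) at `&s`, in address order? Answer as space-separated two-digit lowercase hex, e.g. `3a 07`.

a8 71 ad 5f

prio:2 = 0 → 0x0 << 0 → word 0x00000000
bank:5 = 10 → 0xa << 2 → word 0x00000028
rsvd:4 = 3 → 0x3 << 7 → word 0x000001a8
kind:12 = 1454 → 0x5ae << 11 → word 0x002d71a8
seq:2 = 3 → 0x3 << 23 → word 0x01ad71a8
flags:7 = 47 → 0x2f << 25 → word 0x5fad71a8
word = 0x5fad71a8 → little-endian bytes:
  [0]=0xa8  [1]=0x71  [2]=0xad  [3]=0x5f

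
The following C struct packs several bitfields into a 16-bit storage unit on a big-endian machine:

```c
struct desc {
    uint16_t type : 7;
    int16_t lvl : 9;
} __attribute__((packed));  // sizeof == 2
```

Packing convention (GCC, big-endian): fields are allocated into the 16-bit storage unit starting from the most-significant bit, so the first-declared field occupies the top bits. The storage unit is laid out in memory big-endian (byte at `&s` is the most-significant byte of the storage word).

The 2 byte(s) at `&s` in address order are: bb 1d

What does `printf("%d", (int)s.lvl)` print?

-227

[0]=0xbb [1]=0x1d (big-endian) → word 0xbb1d
type [9+:7] = (word>>9) & 0x7f = 93
lvl [0+:9] = (word>>0) & 0x1ff = 285  ←
lvl signed 9b, MSB=1: 285 - 512 = -227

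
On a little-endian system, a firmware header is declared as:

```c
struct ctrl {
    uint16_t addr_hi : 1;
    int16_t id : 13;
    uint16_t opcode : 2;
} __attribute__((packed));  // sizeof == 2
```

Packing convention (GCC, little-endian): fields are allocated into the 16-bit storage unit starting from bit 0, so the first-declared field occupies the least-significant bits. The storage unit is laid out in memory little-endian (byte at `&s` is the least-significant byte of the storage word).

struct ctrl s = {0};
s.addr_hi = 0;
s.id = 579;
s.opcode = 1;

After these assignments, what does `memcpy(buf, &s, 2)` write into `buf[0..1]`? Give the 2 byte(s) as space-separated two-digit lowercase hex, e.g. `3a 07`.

addr_hi (1b) val=0 bits=0x0 at bit 0: 0x0000
id (13b) val=579 bits=0x243 at bit 1: 0x0486
opcode (2b) val=1 bits=0x1 at bit 14: 0x4486
word = 0x4486 → little-endian bytes:
  [0]=0x86  [1]=0x44

86 44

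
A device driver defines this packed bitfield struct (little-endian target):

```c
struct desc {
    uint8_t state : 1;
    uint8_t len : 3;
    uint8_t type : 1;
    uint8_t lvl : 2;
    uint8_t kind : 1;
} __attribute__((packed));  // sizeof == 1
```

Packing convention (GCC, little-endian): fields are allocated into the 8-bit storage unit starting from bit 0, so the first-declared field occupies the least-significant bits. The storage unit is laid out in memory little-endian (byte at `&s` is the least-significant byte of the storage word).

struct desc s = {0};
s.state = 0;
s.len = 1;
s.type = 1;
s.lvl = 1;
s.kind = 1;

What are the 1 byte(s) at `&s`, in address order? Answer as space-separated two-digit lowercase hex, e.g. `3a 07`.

state:1 = 0 → 0x0 << 0 → word 0x00
len:3 = 1 → 0x1 << 1 → word 0x02
type:1 = 1 → 0x1 << 4 → word 0x12
lvl:2 = 1 → 0x1 << 5 → word 0x32
kind:1 = 1 → 0x1 << 7 → word 0xb2
word = 0xb2 → little-endian bytes:
  [0]=0xb2

b2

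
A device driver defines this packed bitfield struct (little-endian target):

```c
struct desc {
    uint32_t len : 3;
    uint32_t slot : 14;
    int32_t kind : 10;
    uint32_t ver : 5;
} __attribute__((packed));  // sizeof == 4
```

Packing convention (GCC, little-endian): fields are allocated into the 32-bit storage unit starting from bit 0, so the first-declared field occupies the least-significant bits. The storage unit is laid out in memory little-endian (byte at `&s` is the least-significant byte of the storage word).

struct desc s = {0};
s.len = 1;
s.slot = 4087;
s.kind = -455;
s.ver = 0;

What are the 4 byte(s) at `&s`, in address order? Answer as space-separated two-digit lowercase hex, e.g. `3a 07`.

b9 7f 72 04

len:3 = 1 → 0x1 << 0 → word 0x00000001
slot:14 = 4087 → 0xff7 << 3 → word 0x00007fb9
kind:10 = -455 → 0x239 << 17 → word 0x04727fb9
ver:5 = 0 → 0x0 << 27 → word 0x04727fb9
word = 0x04727fb9 → little-endian bytes:
  [0]=0xb9  [1]=0x7f  [2]=0x72  [3]=0x04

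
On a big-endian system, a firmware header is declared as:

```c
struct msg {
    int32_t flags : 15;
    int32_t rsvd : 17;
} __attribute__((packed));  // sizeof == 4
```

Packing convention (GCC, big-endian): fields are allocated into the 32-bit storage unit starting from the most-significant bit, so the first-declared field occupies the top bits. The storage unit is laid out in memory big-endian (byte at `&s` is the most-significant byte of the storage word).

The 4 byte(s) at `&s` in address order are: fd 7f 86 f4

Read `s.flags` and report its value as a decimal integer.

-321

[0]=0xfd [1]=0x7f [2]=0x86 [3]=0xf4 (big-endian) → word 0xfd7f86f4
flags:15 @ bit 17 → (0xfd7f86f4>>17)&0x7fff = 0x7ebf  ←
rsvd:17 @ bit 0 → (0xfd7f86f4>>0)&0x1ffff = 0x186f4
flags signed 15b, MSB=1: 32447 - 32768 = -321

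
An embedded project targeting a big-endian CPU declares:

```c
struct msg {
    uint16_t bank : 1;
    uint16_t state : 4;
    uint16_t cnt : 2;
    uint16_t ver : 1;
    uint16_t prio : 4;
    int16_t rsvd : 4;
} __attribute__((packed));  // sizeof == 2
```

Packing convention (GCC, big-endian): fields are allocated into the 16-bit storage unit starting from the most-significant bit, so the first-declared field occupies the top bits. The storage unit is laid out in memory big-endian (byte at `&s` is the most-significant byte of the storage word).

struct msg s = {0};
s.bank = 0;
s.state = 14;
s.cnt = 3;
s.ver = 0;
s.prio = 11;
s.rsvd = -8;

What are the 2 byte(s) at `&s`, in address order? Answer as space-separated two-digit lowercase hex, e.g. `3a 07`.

76 b8

bank:1 = 0 → 0x0 << 15 → word 0x0000
state:4 = 14 → 0xe << 11 → word 0x7000
cnt:2 = 3 → 0x3 << 9 → word 0x7600
ver:1 = 0 → 0x0 << 8 → word 0x7600
prio:4 = 11 → 0xb << 4 → word 0x76b0
rsvd:4 = -8 → 0x8 << 0 → word 0x76b8
word = 0x76b8 → big-endian bytes:
  [0]=0x76  [1]=0xb8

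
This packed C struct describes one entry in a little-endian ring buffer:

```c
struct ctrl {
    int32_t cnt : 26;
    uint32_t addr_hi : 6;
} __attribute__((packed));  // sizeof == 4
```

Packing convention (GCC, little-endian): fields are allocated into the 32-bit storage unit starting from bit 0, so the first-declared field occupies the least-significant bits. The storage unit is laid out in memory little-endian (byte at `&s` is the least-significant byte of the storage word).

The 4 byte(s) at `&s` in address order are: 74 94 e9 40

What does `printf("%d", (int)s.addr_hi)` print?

[0]=0x74 [1]=0x94 [2]=0xe9 [3]=0x40 (little-endian) → word 0x40e99474
cnt:26 @ bit 0 → (0x40e99474>>0)&0x3ffffff = 0xe99474
addr_hi:6 @ bit 26 → (0x40e99474>>26)&0x3f = 0x10  ←

16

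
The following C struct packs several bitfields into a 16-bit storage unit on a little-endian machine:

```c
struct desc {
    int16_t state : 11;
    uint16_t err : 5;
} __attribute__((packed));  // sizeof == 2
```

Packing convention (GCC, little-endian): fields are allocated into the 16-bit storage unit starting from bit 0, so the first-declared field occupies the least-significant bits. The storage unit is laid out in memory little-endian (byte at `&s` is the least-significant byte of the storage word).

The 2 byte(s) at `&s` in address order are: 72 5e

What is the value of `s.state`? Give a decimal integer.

-398

[0]=0x72 [1]=0x5e (little-endian) → word 0x5e72
state [0+:11] = (word>>0) & 0x7ff = 1650  ←
err [11+:5] = (word>>11) & 0x1f = 11
state signed 11b, MSB=1: 1650 - 2048 = -398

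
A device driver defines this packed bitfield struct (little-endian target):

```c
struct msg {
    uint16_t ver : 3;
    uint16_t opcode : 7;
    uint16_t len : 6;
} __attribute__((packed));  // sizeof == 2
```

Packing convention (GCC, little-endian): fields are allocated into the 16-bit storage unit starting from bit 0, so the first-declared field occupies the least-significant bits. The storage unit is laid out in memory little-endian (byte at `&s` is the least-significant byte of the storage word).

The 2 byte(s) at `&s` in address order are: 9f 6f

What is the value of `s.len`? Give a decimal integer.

27

[0]=0x9f [1]=0x6f (little-endian) → word 0x6f9f
ver:3 @ bit 0 → (0x6f9f>>0)&0x7 = 0x7
opcode:7 @ bit 3 → (0x6f9f>>3)&0x7f = 0x73
len:6 @ bit 10 → (0x6f9f>>10)&0x3f = 0x1b  ←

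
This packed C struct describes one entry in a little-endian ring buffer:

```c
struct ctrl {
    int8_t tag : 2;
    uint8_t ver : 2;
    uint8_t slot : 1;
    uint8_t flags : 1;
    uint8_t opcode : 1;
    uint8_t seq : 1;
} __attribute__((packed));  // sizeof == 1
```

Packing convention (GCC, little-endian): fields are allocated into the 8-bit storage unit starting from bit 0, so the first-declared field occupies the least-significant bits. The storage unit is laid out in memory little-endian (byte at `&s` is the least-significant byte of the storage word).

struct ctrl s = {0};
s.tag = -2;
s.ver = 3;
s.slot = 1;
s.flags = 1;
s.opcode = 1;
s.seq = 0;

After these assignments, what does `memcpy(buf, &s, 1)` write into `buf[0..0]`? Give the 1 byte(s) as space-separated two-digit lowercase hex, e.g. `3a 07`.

7e

[0+:2] tag=-2 & 0x3 = 0x2; word=0x02
[2+:2] ver=3 & 0x3 = 0x3; word=0x0e
[4+:1] slot=1 & 0x1 = 0x1; word=0x1e
[5+:1] flags=1 & 0x1 = 0x1; word=0x3e
[6+:1] opcode=1 & 0x1 = 0x1; word=0x7e
[7+:1] seq=0 & 0x1 = 0x0; word=0x7e
word = 0x7e → little-endian bytes:
  [0]=0x7e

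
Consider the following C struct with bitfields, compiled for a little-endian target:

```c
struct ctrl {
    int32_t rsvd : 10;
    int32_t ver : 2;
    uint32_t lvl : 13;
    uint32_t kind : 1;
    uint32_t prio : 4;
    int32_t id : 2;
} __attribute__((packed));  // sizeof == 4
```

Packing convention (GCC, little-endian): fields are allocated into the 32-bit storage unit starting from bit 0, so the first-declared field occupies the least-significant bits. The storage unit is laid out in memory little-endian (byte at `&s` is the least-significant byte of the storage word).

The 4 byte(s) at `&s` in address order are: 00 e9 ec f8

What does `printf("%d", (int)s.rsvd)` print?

256

[0]=0x00 [1]=0xe9 [2]=0xec [3]=0xf8 (little-endian) → word 0xf8ece900
rsvd:10 @ bit 0 → (0xf8ece900>>0)&0x3ff = 0x100  ←
ver:2 @ bit 10 → (0xf8ece900>>10)&0x3 = 0x2
lvl:13 @ bit 12 → (0xf8ece900>>12)&0x1fff = 0xece
kind:1 @ bit 25 → (0xf8ece900>>25)&0x1 = 0x0
prio:4 @ bit 26 → (0xf8ece900>>26)&0xf = 0xe
id:2 @ bit 30 → (0xf8ece900>>30)&0x3 = 0x3
rsvd signed 10b, MSB=0: value = 256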